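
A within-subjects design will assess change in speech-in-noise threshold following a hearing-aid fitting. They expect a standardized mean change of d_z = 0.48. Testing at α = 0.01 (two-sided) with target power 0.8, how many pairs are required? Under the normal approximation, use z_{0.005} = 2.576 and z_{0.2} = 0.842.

n = 51 pairs

For a paired (one-sample on differences) test: n = ((z_{α/2} + z_β) / d)².
z_{α/2} + z_β = 2.576 + 0.842 = 3.418.
n = (3.418 / 0.48)² = 7.121² = 50.71.
Round up.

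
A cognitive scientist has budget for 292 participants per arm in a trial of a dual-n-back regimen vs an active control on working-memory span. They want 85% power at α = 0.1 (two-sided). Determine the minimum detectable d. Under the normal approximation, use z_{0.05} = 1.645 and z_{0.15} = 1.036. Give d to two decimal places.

d_min ≈ 0.22

For two independent groups of n = 292 each: d_min = (z_{α/2} + z_β)·√(2/n).
z-sum = 1.645 + 1.036 = 2.681.
d_min = 2.681 × √(2/292) = 2.681 × 0.0828 = 0.222.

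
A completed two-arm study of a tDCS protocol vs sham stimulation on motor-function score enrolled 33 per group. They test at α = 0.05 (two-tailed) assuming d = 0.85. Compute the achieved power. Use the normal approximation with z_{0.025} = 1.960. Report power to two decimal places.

For two equal groups, power = Φ(d·√(n/2) − z_{α/2}).
d·√(n/2) = 0.85 × √(33/2) = 0.85 × 4.062 = 3.453.
z_β = 3.453 − 1.960 = 1.493.
Power = Φ(1.493) = 0.932.

power ≈ 0.93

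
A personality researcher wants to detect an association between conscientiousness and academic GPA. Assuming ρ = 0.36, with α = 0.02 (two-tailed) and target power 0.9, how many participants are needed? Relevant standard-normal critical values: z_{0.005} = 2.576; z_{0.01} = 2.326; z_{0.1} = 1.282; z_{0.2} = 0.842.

n = 95

Fisher's z: C = ½·ln((1+r)/(1−r)) = ½·ln(2.1250) = 0.3769.
n = ((z_{α/2} + z_β)/C)² + 3.
(2.326 + 1.282) / 0.3769 = 3.608 / 0.3769 = 9.573.
n = 9.573² + 3 = 91.64 + 3 = 94.6.
Round up.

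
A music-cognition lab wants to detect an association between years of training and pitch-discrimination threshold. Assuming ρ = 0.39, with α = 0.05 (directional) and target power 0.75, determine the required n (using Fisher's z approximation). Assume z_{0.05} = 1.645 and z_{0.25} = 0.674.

n = 35

Fisher's z: C = ½·ln((1+r)/(1−r)) = ½·ln(2.2787) = 0.4118.
n = ((z_{α} + z_β)/C)² + 3.
(1.645 + 0.674) / 0.4118 = 2.319 / 0.4118 = 5.631.
n = 5.631² + 3 = 31.71 + 3 = 34.7.
Round up.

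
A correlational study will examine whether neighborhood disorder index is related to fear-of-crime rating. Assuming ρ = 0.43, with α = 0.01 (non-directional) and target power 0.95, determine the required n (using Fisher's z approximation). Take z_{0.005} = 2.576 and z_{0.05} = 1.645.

Fisher's z: C = ½·ln((1+r)/(1−r)) = ½·ln(2.5088) = 0.4599.
n = ((z_{α/2} + z_β)/C)² + 3.
(2.576 + 1.645) / 0.4599 = 4.221 / 0.4599 = 9.178.
n = 9.178² + 3 = 84.24 + 3 = 87.2.
Round up.

n = 88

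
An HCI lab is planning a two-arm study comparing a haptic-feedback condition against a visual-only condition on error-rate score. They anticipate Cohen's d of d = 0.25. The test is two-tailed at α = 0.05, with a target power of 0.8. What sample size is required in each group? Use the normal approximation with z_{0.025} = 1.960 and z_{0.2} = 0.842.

For two independent groups with equal n: n = 2·((z_{α/2} + z_β) / d)².
z_{α/2} + z_β = 1.960 + 0.842 = 2.802.
n = 2 × (2.802 / 0.25)² = 2 × 11.208² = 2 × 125.62 = 251.2.
Round up to the next whole participant.

n = 252 per group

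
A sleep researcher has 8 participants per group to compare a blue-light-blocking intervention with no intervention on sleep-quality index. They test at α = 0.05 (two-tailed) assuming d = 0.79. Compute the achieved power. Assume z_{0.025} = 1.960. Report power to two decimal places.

For two equal groups, power = Φ(d·√(n/2) − z_{α/2}).
d·√(n/2) = 0.79 × √(8/2) = 0.79 × 2.000 = 1.580.
z_β = 1.580 − 1.960 = -0.380.
Power = Φ(-0.380) = 0.352.

power ≈ 0.35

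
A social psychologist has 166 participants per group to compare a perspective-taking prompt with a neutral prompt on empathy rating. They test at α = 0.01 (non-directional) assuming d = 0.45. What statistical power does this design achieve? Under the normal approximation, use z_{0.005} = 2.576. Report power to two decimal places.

power ≈ 0.94

For two equal groups, power = Φ(d·√(n/2) − z_{α/2}).
d·√(n/2) = 0.45 × √(166/2) = 0.45 × 9.110 = 4.100.
z_β = 4.100 − 2.576 = 1.524.
Power = Φ(1.524) = 0.936.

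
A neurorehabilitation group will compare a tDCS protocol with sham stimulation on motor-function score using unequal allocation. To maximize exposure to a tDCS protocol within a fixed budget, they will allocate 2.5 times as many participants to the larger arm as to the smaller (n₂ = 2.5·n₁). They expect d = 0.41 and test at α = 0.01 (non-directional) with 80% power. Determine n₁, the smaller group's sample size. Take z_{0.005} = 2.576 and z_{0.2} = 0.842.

With allocation ratio k = n₂/n₁ = 2.5, Var(x̄₁−x̄₂) = σ²(1/n₁ + 1/(k·n₁)) = σ²·(k+1)/(k·n₁).
So n₁ = (1 + 1/k)·((z_{α/2} + z_β)/d)² = 1.400 × (3.418/0.41)².
n₁ = 1.400 × 69.50 = 97.3.
Round up: n₁ = 98, giving n₂ = 2.5 × 98 = 245.

n₁ = 98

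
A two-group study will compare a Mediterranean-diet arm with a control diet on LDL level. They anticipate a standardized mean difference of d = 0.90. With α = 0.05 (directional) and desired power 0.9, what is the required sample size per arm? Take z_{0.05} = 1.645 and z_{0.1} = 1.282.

For two independent groups with equal n: n = 2·((z_{α} + z_β) / d)².
z_{α} + z_β = 1.645 + 1.282 = 2.927.
n = 2 × (2.927 / 0.90)² = 2 × 3.252² = 2 × 10.58 = 21.2.
Round up to the next whole participant.

n = 22 per group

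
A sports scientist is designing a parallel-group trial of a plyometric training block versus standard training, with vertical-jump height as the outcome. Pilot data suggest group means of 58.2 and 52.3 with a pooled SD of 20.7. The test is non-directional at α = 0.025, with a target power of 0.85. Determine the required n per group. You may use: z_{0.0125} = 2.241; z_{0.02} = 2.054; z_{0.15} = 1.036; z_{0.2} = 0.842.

Cohen's d = |M₁ − M₂| / SD_pooled = |58.2 − 52.3| / 20.7 = 5.9 / 20.7 = 0.285.
For two independent groups with equal n: n = 2·((z_{α/2} + z_β) / d)².
z_{α/2} + z_β = 2.241 + 1.036 = 3.277.
n = 2 × (3.277 / 0.285)² = 2 × 11.498² = 2 × 132.21 = 264.4.
Round up to the next whole participant.

n = 265 per group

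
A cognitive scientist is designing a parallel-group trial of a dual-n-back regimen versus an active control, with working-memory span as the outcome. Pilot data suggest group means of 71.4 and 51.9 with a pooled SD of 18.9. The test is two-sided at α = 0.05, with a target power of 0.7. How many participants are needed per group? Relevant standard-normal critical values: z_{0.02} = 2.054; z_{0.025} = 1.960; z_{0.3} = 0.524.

n = 12 per group

Cohen's d = |M₁ − M₂| / SD_pooled = |71.4 − 51.9| / 18.9 = 19.5 / 18.9 = 1.032.
For two independent groups with equal n: n = 2·((z_{α/2} + z_β) / d)².
z_{α/2} + z_β = 1.960 + 0.524 = 2.484.
n = 2 × (2.484 / 1.032)² = 2 × 2.407² = 2 × 5.79 = 11.6.
Round up to the next whole participant.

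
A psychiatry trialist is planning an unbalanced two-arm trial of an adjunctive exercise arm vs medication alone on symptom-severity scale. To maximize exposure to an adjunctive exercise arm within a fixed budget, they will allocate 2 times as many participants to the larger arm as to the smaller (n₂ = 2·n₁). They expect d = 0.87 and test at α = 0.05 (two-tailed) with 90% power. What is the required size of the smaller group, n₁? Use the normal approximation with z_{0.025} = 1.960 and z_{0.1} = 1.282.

With allocation ratio k = n₂/n₁ = 2, Var(x̄₁−x̄₂) = σ²(1/n₁ + 1/(k·n₁)) = σ²·(k+1)/(k·n₁).
So n₁ = (1 + 1/k)·((z_{α/2} + z_β)/d)² = 1.500 × (3.242/0.87)².
n₁ = 1.500 × 13.89 = 20.8.
Round up: n₁ = 21, giving n₂ = 2 × 21 = 42.

n₁ = 21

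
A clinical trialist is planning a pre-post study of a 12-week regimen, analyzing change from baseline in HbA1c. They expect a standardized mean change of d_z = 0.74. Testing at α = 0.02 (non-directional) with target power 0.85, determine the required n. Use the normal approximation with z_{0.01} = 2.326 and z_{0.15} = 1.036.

n = 21 pairs

For a paired (one-sample on differences) test: n = ((z_{α/2} + z_β) / d)².
z_{α/2} + z_β = 2.326 + 1.036 = 3.362.
n = (3.362 / 0.74)² = 4.543² = 20.64.
Round up.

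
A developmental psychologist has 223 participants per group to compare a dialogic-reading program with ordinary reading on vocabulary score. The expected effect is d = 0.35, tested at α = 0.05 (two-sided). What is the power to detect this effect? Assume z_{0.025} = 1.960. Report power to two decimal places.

For two equal groups, power = Φ(d·√(n/2) − z_{α/2}).
d·√(n/2) = 0.35 × √(223/2) = 0.35 × 10.559 = 3.696.
z_β = 3.696 − 1.960 = 1.736.
Power = Φ(1.736) = 0.959.

power ≈ 0.96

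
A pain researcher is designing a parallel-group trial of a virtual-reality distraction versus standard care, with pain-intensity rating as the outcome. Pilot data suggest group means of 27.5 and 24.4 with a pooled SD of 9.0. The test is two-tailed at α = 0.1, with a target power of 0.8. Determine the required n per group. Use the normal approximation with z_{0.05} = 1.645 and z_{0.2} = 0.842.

n = 105 per group

Cohen's d = |M₁ − M₂| / SD_pooled = |27.5 − 24.4| / 9.0 = 3.1 / 9.0 = 0.344.
For two independent groups with equal n: n = 2·((z_{α/2} + z_β) / d)².
z_{α/2} + z_β = 1.645 + 0.842 = 2.487.
n = 2 × (2.487 / 0.344)² = 2 × 7.230² = 2 × 52.27 = 104.5.
Round up to the next whole participant.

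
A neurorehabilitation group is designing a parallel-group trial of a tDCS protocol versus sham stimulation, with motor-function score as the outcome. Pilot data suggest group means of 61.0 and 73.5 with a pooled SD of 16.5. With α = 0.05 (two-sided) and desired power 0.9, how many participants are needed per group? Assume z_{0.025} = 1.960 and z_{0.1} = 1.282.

Cohen's d = |M₁ − M₂| / SD_pooled = |61.0 − 73.5| / 16.5 = 12.5 / 16.5 = 0.758.
For two independent groups with equal n: n = 2·((z_{α/2} + z_β) / d)².
z_{α/2} + z_β = 1.960 + 1.282 = 3.242.
n = 2 × (3.242 / 0.758)² = 2 × 4.277² = 2 × 18.29 = 36.6.
Round up to the next whole participant.

n = 37 per group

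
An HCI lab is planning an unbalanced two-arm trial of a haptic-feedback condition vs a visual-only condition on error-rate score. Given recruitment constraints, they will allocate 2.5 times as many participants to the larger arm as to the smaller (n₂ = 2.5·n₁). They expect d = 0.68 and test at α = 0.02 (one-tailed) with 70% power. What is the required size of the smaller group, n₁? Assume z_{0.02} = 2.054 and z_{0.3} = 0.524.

With allocation ratio k = n₂/n₁ = 2.5, Var(x̄₁−x̄₂) = σ²(1/n₁ + 1/(k·n₁)) = σ²·(k+1)/(k·n₁).
So n₁ = (1 + 1/k)·((z_{α} + z_β)/d)² = 1.400 × (2.578/0.68)².
n₁ = 1.400 × 14.37 = 20.1.
Round up: n₁ = 21, giving n₂ = ⌈2.5 × 21⌉ = ⌈52.5⌉ = 53.

n₁ = 21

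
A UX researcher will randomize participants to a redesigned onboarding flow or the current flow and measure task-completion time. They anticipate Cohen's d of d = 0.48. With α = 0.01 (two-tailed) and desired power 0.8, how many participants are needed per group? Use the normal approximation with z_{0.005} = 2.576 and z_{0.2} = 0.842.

For two independent groups with equal n: n = 2·((z_{α/2} + z_β) / d)².
z_{α/2} + z_β = 2.576 + 0.842 = 3.418.
n = 2 × (3.418 / 0.48)² = 2 × 7.121² = 2 × 50.71 = 101.4.
Round up to the next whole participant.

n = 102 per group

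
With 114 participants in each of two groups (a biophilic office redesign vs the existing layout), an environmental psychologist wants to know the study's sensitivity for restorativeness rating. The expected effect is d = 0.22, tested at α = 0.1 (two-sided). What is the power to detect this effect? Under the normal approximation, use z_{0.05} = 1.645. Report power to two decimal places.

power ≈ 0.51

For two equal groups, power = Φ(d·√(n/2) − z_{α/2}).
d·√(n/2) = 0.22 × √(114/2) = 0.22 × 7.550 = 1.661.
z_β = 1.661 − 1.645 = 0.016.
Power = Φ(0.016) = 0.506.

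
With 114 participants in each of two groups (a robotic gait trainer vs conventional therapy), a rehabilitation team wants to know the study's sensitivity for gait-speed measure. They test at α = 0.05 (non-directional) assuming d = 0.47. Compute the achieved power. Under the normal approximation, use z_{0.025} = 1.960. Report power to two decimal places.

For two equal groups, power = Φ(d·√(n/2) − z_{α/2}).
d·√(n/2) = 0.47 × √(114/2) = 0.47 × 7.550 = 3.548.
z_β = 3.548 − 1.960 = 1.588.
Power = Φ(1.588) = 0.944.

power ≈ 0.94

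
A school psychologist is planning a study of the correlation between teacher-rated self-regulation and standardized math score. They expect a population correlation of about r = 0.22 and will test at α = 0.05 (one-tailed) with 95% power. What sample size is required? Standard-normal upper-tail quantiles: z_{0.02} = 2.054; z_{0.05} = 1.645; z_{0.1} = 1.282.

Fisher's z: C = ½·ln((1+r)/(1−r)) = ½·ln(1.5641) = 0.2237.
n = ((z_{α} + z_β)/C)² + 3.
(1.645 + 1.645) / 0.2237 = 3.290 / 0.2237 = 14.707.
n = 14.707² + 3 = 216.30 + 3 = 219.3.
Round up.

n = 220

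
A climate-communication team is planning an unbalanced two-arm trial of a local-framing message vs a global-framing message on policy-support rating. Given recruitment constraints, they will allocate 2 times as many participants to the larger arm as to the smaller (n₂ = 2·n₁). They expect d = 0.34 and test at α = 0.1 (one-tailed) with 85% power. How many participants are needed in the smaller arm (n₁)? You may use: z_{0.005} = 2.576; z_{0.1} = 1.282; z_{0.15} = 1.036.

With allocation ratio k = n₂/n₁ = 2, Var(x̄₁−x̄₂) = σ²(1/n₁ + 1/(k·n₁)) = σ²·(k+1)/(k·n₁).
So n₁ = (1 + 1/k)·((z_{α} + z_β)/d)² = 1.500 × (2.318/0.34)².
n₁ = 1.500 × 46.48 = 69.7.
Round up: n₁ = 70, giving n₂ = 2 × 70 = 140.

n₁ = 70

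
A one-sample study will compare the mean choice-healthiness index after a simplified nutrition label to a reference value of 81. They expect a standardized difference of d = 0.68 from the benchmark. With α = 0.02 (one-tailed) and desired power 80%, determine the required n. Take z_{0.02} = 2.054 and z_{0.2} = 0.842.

For a one-sample test: n = ((z_{α} + z_β) / d)².
z_{α} + z_β = 2.054 + 0.842 = 2.896.
n = (2.896 / 0.68)² = 4.259² = 18.14.
Round up.

n = 19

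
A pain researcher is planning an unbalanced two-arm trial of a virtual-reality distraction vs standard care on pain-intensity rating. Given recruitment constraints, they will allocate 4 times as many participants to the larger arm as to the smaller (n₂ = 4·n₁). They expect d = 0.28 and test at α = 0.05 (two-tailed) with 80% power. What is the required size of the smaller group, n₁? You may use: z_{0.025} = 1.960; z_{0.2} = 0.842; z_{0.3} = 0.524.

With allocation ratio k = n₂/n₁ = 4, Var(x̄₁−x̄₂) = σ²(1/n₁ + 1/(k·n₁)) = σ²·(k+1)/(k·n₁).
So n₁ = (1 + 1/k)·((z_{α/2} + z_β)/d)² = 1.250 × (2.802/0.28)².
n₁ = 1.250 × 100.14 = 125.2.
Round up: n₁ = 126, giving n₂ = 4 × 126 = 504.

n₁ = 126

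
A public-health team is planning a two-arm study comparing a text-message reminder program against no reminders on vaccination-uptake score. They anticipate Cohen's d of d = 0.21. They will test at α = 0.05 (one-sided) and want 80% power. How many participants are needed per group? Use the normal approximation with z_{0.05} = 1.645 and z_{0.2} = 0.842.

n = 281 per group

For two independent groups with equal n: n = 2·((z_{α} + z_β) / d)².
z_{α} + z_β = 1.645 + 0.842 = 2.487.
n = 2 × (2.487 / 0.21)² = 2 × 11.843² = 2 × 140.25 = 280.5.
Round up to the next whole participant.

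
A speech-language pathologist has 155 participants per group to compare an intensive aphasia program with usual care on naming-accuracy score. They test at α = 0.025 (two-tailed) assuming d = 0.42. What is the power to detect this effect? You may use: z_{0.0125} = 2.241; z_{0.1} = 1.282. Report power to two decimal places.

For two equal groups, power = Φ(d·√(n/2) − z_{α/2}).
d·√(n/2) = 0.42 × √(155/2) = 0.42 × 8.803 = 3.697.
z_β = 3.697 − 2.241 = 1.456.
Power = Φ(1.456) = 0.927.

power ≈ 0.93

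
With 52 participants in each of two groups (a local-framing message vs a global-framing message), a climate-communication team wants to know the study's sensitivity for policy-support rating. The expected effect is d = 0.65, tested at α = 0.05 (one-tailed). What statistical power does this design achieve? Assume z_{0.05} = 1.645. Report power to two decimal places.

For two equal groups, power = Φ(d·√(n/2) − z_{α}).
d·√(n/2) = 0.65 × √(52/2) = 0.65 × 5.099 = 3.314.
z_β = 3.314 − 1.645 = 1.669.
Power = Φ(1.669) = 0.952.

power ≈ 0.95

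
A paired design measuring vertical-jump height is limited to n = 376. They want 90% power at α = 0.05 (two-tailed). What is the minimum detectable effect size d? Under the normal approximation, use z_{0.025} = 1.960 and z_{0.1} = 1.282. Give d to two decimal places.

For a single sample (or paired design) of n = 376: d_min = (z_{α/2} + z_β)/√n.
z-sum = 1.960 + 1.282 = 3.242.
d_min = 3.242 / √376 = 3.242 / 19.391 = 0.167.

d_min ≈ 0.17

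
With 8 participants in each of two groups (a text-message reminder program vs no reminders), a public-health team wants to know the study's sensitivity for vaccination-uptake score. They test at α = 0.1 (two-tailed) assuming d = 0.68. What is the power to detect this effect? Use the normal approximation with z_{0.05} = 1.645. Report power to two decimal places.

For two equal groups, power = Φ(d·√(n/2) − z_{α/2}).
d·√(n/2) = 0.68 × √(8/2) = 0.68 × 2.000 = 1.360.
z_β = 1.360 − 1.645 = -0.285.
Power = Φ(-0.285) = 0.388.

power ≈ 0.39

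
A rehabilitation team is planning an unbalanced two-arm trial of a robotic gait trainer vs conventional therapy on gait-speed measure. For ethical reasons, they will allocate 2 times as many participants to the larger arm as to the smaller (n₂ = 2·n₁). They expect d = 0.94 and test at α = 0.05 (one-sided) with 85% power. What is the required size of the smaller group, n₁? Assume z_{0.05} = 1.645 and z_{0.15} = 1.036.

n₁ = 13

With allocation ratio k = n₂/n₁ = 2, Var(x̄₁−x̄₂) = σ²(1/n₁ + 1/(k·n₁)) = σ²·(k+1)/(k·n₁).
So n₁ = (1 + 1/k)·((z_{α} + z_β)/d)² = 1.500 × (2.681/0.94)².
n₁ = 1.500 × 8.13 = 12.2.
Round up: n₁ = 13, giving n₂ = 2 × 13 = 26.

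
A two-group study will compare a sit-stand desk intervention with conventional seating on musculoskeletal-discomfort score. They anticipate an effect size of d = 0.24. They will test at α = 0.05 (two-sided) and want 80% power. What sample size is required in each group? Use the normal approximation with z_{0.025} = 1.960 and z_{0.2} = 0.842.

For two independent groups with equal n: n = 2·((z_{α/2} + z_β) / d)².
z_{α/2} + z_β = 1.960 + 0.842 = 2.802.
n = 2 × (2.802 / 0.24)² = 2 × 11.675² = 2 × 136.31 = 272.6.
Round up to the next whole participant.

n = 273 per group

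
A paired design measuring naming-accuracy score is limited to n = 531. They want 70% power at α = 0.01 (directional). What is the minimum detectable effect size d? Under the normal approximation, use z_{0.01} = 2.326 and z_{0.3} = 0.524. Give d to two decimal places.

d_min ≈ 0.12

For a single sample (or paired design) of n = 531: d_min = (z_{α} + z_β)/√n.
z-sum = 2.326 + 0.524 = 2.850.
d_min = 2.850 / √531 = 2.850 / 23.043 = 0.124.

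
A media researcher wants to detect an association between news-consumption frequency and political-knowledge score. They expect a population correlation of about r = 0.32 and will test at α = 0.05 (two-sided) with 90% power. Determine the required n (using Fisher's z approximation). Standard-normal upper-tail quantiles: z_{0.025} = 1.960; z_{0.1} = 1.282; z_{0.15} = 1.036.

n = 99

Fisher's z: C = ½·ln((1+r)/(1−r)) = ½·ln(1.9412) = 0.3316.
n = ((z_{α/2} + z_β)/C)² + 3.
(1.960 + 1.282) / 0.3316 = 3.242 / 0.3316 = 9.777.
n = 9.777² + 3 = 95.59 + 3 = 98.6.
Round up.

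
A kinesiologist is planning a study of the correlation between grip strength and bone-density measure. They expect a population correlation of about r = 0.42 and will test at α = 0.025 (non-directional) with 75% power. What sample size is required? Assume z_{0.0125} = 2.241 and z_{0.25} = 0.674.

n = 46

Fisher's z: C = ½·ln((1+r)/(1−r)) = ½·ln(2.4483) = 0.4477.
n = ((z_{α/2} + z_β)/C)² + 3.
(2.241 + 0.674) / 0.4477 = 2.915 / 0.4477 = 6.511.
n = 6.511² + 3 = 42.39 + 3 = 45.4.
Round up.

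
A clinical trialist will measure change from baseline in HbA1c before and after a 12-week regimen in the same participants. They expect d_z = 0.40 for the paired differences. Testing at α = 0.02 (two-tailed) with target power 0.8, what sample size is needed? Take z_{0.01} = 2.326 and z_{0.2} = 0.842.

n = 63 pairs

For a paired (one-sample on differences) test: n = ((z_{α/2} + z_β) / d)².
z_{α/2} + z_β = 2.326 + 0.842 = 3.168.
n = (3.168 / 0.40)² = 7.920² = 62.73.
Round up.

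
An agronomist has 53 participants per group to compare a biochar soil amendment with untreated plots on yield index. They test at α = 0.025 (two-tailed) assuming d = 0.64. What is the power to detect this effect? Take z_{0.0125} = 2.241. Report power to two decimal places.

For two equal groups, power = Φ(d·√(n/2) − z_{α/2}).
d·√(n/2) = 0.64 × √(53/2) = 0.64 × 5.148 = 3.295.
z_β = 3.295 − 2.241 = 1.054.
Power = Φ(1.054) = 0.854.

power ≈ 0.85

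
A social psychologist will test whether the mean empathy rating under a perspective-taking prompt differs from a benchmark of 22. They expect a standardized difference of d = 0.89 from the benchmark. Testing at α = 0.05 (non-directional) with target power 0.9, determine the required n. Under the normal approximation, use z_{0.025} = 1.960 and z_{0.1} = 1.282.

n = 14

For a one-sample test: n = ((z_{α/2} + z_β) / d)².
z_{α/2} + z_β = 1.960 + 1.282 = 3.242.
n = (3.242 / 0.89)² = 3.643² = 13.27.
Round up.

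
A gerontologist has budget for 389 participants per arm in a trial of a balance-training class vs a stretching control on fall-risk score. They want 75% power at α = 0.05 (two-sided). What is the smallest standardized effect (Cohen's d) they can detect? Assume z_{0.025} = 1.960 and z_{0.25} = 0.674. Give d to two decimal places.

For two independent groups of n = 389 each: d_min = (z_{α/2} + z_β)·√(2/n).
z-sum = 1.960 + 0.674 = 2.634.
d_min = 2.634 × √(2/389) = 2.634 × 0.0717 = 0.189.

d_min ≈ 0.19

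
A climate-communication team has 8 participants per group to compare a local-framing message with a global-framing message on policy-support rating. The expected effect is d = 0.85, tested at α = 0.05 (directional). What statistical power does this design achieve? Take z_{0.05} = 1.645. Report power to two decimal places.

For two equal groups, power = Φ(d·√(n/2) − z_{α}).
d·√(n/2) = 0.85 × √(8/2) = 0.85 × 2.000 = 1.700.
z_β = 1.700 − 1.645 = 0.055.
Power = Φ(0.055) = 0.522.

power ≈ 0.52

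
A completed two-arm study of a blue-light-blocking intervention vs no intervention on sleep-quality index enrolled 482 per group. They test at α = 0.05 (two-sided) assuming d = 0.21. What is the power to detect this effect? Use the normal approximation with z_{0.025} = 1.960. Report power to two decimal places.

For two equal groups, power = Φ(d·√(n/2) − z_{α/2}).
d·√(n/2) = 0.21 × √(482/2) = 0.21 × 15.524 = 3.260.
z_β = 3.260 − 1.960 = 1.300.
Power = Φ(1.300) = 0.903.

power ≈ 0.90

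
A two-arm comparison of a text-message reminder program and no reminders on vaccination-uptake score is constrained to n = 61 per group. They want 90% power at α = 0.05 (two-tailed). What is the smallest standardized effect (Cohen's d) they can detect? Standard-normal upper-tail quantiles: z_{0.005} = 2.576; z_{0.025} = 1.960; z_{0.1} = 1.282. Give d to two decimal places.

d_min ≈ 0.59

For two independent groups of n = 61 each: d_min = (z_{α/2} + z_β)·√(2/n).
z-sum = 1.960 + 1.282 = 3.242.
d_min = 3.242 × √(2/61) = 3.242 × 0.1811 = 0.587.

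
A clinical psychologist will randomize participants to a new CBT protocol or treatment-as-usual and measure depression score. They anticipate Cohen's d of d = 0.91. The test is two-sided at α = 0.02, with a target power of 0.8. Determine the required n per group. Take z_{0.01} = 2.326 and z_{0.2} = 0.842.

n = 25 per group

For two independent groups with equal n: n = 2·((z_{α/2} + z_β) / d)².
z_{α/2} + z_β = 2.326 + 0.842 = 3.168.
n = 2 × (3.168 / 0.91)² = 2 × 3.481² = 2 × 12.12 = 24.2.
Round up to the next whole participant.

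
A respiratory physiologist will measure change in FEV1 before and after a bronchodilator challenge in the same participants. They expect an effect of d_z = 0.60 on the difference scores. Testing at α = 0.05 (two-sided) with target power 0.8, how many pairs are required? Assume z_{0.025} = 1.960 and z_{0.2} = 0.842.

n = 22 pairs

For a paired (one-sample on differences) test: n = ((z_{α/2} + z_β) / d)².
z_{α/2} + z_β = 1.960 + 0.842 = 2.802.
n = (2.802 / 0.60)² = 4.670² = 21.81.
Round up.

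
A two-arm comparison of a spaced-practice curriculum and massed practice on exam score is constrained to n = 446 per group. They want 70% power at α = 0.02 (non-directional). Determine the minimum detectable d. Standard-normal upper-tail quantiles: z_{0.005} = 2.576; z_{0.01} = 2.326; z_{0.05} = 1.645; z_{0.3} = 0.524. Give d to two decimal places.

For two independent groups of n = 446 each: d_min = (z_{α/2} + z_β)·√(2/n).
z-sum = 2.326 + 0.524 = 2.850.
d_min = 2.850 × √(2/446) = 2.850 × 0.0670 = 0.191.

d_min ≈ 0.19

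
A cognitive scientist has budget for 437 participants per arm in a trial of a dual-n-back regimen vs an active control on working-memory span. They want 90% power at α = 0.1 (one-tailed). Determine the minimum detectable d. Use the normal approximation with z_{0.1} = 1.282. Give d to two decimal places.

d_min ≈ 0.17

For two independent groups of n = 437 each: d_min = (z_{α} + z_β)·√(2/n).
z-sum = 1.282 + 1.282 = 2.564.
d_min = 2.564 × √(2/437) = 2.564 × 0.0677 = 0.173.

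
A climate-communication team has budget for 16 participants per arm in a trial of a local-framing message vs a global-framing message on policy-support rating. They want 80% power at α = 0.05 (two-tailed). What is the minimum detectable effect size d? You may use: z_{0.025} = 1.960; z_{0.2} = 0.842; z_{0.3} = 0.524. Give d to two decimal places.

d_min ≈ 0.99

For two independent groups of n = 16 each: d_min = (z_{α/2} + z_β)·√(2/n).
z-sum = 1.960 + 0.842 = 2.802.
d_min = 2.802 × √(2/16) = 2.802 × 0.3536 = 0.991.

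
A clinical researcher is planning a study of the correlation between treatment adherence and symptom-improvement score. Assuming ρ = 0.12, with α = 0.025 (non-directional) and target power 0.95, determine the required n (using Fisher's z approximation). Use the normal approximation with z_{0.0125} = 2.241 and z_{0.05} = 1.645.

Fisher's z: C = ½·ln((1+r)/(1−r)) = ½·ln(1.2727) = 0.1206.
n = ((z_{α/2} + z_β)/C)² + 3.
(2.241 + 1.645) / 0.1206 = 3.886 / 0.1206 = 32.222.
n = 32.222² + 3 = 1038.27 + 3 = 1041.3.
Round up.

n = 1042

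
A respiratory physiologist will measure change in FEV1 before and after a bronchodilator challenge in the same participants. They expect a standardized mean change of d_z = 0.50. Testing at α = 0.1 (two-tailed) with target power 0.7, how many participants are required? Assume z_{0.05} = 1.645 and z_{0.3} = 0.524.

For a paired (one-sample on differences) test: n = ((z_{α/2} + z_β) / d)².
z_{α/2} + z_β = 1.645 + 0.524 = 2.169.
n = (2.169 / 0.50)² = 4.338² = 18.82.
Round up.

n = 19 pairs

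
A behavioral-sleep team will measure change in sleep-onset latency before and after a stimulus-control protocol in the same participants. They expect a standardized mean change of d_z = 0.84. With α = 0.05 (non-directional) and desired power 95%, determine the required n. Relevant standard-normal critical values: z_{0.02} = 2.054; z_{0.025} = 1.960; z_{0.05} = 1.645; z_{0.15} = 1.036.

n = 19 pairs

For a paired (one-sample on differences) test: n = ((z_{α/2} + z_β) / d)².
z_{α/2} + z_β = 1.960 + 1.645 = 3.605.
n = (3.605 / 0.84)² = 4.292² = 18.42.
Round up.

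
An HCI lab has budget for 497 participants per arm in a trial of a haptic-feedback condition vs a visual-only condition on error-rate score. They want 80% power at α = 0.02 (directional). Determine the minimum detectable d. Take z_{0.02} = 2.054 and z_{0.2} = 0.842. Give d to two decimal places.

d_min ≈ 0.18

For two independent groups of n = 497 each: d_min = (z_{α} + z_β)·√(2/n).
z-sum = 2.054 + 0.842 = 2.896.
d_min = 2.896 × √(2/497) = 2.896 × 0.0634 = 0.184.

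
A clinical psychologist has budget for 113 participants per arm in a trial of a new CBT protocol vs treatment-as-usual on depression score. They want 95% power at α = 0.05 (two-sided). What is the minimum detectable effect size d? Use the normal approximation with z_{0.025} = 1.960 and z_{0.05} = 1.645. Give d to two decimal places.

d_min ≈ 0.48

For two independent groups of n = 113 each: d_min = (z_{α/2} + z_β)·√(2/n).
z-sum = 1.960 + 1.645 = 3.605.
d_min = 3.605 × √(2/113) = 3.605 × 0.1330 = 0.480.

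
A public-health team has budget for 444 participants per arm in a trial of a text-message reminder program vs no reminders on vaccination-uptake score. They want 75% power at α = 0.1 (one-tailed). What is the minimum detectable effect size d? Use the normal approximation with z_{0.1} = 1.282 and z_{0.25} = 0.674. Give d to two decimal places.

For two independent groups of n = 444 each: d_min = (z_{α} + z_β)·√(2/n).
z-sum = 1.282 + 0.674 = 1.956.
d_min = 1.956 × √(2/444) = 1.956 × 0.0671 = 0.131.

d_min ≈ 0.13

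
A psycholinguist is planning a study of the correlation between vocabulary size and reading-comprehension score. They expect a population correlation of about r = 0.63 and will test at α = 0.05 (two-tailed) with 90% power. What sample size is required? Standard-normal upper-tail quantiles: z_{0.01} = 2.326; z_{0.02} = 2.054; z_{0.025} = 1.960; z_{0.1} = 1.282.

n = 23

Fisher's z: C = ½·ln((1+r)/(1−r)) = ½·ln(4.4054) = 0.7414.
n = ((z_{α/2} + z_β)/C)² + 3.
(1.960 + 1.282) / 0.7414 = 3.242 / 0.7414 = 4.373.
n = 4.373² + 3 = 19.12 + 3 = 22.1.
Round up.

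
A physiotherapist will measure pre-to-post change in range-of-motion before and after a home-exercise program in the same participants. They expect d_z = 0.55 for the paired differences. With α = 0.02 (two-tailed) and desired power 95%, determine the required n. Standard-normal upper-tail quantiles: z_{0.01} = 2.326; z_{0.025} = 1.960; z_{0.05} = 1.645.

n = 53 pairs

For a paired (one-sample on differences) test: n = ((z_{α/2} + z_β) / d)².
z_{α/2} + z_β = 2.326 + 1.645 = 3.971.
n = (3.971 / 0.55)² = 7.220² = 52.13.
Round up.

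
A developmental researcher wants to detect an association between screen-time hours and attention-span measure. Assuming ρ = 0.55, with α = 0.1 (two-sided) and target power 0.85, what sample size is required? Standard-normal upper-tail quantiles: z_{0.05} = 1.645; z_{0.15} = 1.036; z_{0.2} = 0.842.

n = 22

Fisher's z: C = ½·ln((1+r)/(1−r)) = ½·ln(3.4444) = 0.6184.
n = ((z_{α/2} + z_β)/C)² + 3.
(1.645 + 1.036) / 0.6184 = 2.681 / 0.6184 = 4.335.
n = 4.335² + 3 = 18.80 + 3 = 21.8.
Round up.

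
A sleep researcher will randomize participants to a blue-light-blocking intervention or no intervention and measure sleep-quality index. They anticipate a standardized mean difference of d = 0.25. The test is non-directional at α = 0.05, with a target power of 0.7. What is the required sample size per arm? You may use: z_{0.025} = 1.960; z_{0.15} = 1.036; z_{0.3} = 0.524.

n = 198 per group

For two independent groups with equal n: n = 2·((z_{α/2} + z_β) / d)².
z_{α/2} + z_β = 1.960 + 0.524 = 2.484.
n = 2 × (2.484 / 0.25)² = 2 × 9.936² = 2 × 98.72 = 197.4.
Round up to the next whole participant.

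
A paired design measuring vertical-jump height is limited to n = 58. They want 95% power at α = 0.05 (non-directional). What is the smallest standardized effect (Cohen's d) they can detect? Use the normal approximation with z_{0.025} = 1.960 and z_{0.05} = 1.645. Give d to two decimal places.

For a single sample (or paired design) of n = 58: d_min = (z_{α/2} + z_β)/√n.
z-sum = 1.960 + 1.645 = 3.605.
d_min = 3.605 / √58 = 3.605 / 7.616 = 0.473.

d_min ≈ 0.47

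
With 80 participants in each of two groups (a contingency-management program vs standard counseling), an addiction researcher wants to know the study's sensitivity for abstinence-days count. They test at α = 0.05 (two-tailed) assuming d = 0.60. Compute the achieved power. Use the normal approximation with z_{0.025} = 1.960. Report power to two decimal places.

For two equal groups, power = Φ(d·√(n/2) − z_{α/2}).
d·√(n/2) = 0.60 × √(80/2) = 0.60 × 6.325 = 3.795.
z_β = 3.795 − 1.960 = 1.835.
Power = Φ(1.835) = 0.967.

power ≈ 0.97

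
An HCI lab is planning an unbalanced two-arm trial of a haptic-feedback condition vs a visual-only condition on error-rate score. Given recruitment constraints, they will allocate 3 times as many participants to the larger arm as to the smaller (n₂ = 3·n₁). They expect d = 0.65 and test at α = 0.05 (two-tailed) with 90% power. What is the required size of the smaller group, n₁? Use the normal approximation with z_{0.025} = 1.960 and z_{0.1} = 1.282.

n₁ = 34

With allocation ratio k = n₂/n₁ = 3, Var(x̄₁−x̄₂) = σ²(1/n₁ + 1/(k·n₁)) = σ²·(k+1)/(k·n₁).
So n₁ = (1 + 1/k)·((z_{α/2} + z_β)/d)² = 1.333 × (3.242/0.65)².
n₁ = 1.333 × 24.88 = 33.2.
Round up: n₁ = 34, giving n₂ = 3 × 34 = 102.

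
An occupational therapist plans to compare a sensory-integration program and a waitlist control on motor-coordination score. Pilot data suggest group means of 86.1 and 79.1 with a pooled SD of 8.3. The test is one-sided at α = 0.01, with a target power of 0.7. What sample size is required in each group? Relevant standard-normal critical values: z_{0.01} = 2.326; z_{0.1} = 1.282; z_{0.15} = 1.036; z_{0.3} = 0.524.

n = 23 per group

Cohen's d = |M₁ − M₂| / SD_pooled = |86.1 − 79.1| / 8.3 = 7.0 / 8.3 = 0.843.
For two independent groups with equal n: n = 2·((z_{α} + z_β) / d)².
z_{α} + z_β = 2.326 + 0.524 = 2.850.
n = 2 × (2.850 / 0.843)² = 2 × 3.381² = 2 × 11.43 = 22.9.
Round up to the next whole participant.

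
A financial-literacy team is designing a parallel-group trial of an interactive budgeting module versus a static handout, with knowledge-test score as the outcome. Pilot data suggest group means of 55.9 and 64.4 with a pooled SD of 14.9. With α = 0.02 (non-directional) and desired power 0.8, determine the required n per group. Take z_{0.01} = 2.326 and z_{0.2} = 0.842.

Cohen's d = |M₁ − M₂| / SD_pooled = |55.9 − 64.4| / 14.9 = 8.5 / 14.9 = 0.570.
For two independent groups with equal n: n = 2·((z_{α/2} + z_β) / d)².
z_{α/2} + z_β = 2.326 + 0.842 = 3.168.
n = 2 × (3.168 / 0.570)² = 2 × 5.558² = 2 × 30.89 = 61.8.
Round up to the next whole participant.

n = 62 per group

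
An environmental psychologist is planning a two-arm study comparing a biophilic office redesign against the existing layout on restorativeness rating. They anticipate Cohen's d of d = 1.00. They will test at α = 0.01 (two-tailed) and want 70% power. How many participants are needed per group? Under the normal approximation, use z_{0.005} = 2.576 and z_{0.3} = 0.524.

n = 20 per group

For two independent groups with equal n: n = 2·((z_{α/2} + z_β) / d)².
z_{α/2} + z_β = 2.576 + 0.524 = 3.100.
n = 2 × (3.100 / 1.00)² = 2 × 3.100² = 2 × 9.61 = 19.2.
Round up to the next whole participant.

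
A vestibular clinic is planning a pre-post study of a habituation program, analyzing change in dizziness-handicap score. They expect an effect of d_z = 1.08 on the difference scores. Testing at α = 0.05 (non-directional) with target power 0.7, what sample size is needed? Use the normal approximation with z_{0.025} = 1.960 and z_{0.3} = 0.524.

n = 6 pairs

For a paired (one-sample on differences) test: n = ((z_{α/2} + z_β) / d)².
z_{α/2} + z_β = 1.960 + 0.524 = 2.484.
n = (2.484 / 1.08)² = 2.300² = 5.29.
Round up.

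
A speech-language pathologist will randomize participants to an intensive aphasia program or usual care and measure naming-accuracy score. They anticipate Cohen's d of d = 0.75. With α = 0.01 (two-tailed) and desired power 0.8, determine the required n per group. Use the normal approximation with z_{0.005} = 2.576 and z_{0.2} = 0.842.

For two independent groups with equal n: n = 2·((z_{α/2} + z_β) / d)².
z_{α/2} + z_β = 2.576 + 0.842 = 3.418.
n = 2 × (3.418 / 0.75)² = 2 × 4.557² = 2 × 20.77 = 41.5.
Round up to the next whole participant.

n = 42 per group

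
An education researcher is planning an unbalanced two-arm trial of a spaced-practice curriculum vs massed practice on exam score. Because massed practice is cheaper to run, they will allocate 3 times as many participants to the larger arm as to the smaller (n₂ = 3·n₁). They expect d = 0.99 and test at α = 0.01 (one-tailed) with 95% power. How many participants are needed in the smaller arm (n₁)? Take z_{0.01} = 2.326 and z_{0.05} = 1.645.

With allocation ratio k = n₂/n₁ = 3, Var(x̄₁−x̄₂) = σ²(1/n₁ + 1/(k·n₁)) = σ²·(k+1)/(k·n₁).
So n₁ = (1 + 1/k)·((z_{α} + z_β)/d)² = 1.333 × (3.971/0.99)².
n₁ = 1.333 × 16.09 = 21.5.
Round up: n₁ = 22, giving n₂ = 3 × 22 = 66.

n₁ = 22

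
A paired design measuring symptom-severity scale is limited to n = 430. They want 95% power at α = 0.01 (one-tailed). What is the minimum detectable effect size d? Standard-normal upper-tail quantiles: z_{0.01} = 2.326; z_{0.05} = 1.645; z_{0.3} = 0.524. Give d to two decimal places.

d_min ≈ 0.19

For a single sample (or paired design) of n = 430: d_min = (z_{α} + z_β)/√n.
z-sum = 2.326 + 1.645 = 3.971.
d_min = 3.971 / √430 = 3.971 / 20.736 = 0.191.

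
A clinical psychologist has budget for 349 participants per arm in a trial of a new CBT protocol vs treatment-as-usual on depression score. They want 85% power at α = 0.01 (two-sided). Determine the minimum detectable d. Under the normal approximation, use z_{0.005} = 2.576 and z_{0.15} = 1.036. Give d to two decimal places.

d_min ≈ 0.27

For two independent groups of n = 349 each: d_min = (z_{α/2} + z_β)·√(2/n).
z-sum = 2.576 + 1.036 = 3.612.
d_min = 3.612 × √(2/349) = 3.612 × 0.0757 = 0.273.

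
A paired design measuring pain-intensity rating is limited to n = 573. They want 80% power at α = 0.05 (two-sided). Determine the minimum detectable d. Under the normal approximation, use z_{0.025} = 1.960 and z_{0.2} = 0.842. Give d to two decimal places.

For a single sample (or paired design) of n = 573: d_min = (z_{α/2} + z_β)/√n.
z-sum = 1.960 + 0.842 = 2.802.
d_min = 2.802 / √573 = 2.802 / 23.937 = 0.117.

d_min ≈ 0.12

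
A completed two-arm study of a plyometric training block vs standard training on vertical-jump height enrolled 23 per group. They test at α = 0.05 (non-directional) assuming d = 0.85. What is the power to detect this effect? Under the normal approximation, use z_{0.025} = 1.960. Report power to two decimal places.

power ≈ 0.82

For two equal groups, power = Φ(d·√(n/2) − z_{α/2}).
d·√(n/2) = 0.85 × √(23/2) = 0.85 × 3.391 = 2.882.
z_β = 2.882 − 1.960 = 0.922.
Power = Φ(0.922) = 0.822.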